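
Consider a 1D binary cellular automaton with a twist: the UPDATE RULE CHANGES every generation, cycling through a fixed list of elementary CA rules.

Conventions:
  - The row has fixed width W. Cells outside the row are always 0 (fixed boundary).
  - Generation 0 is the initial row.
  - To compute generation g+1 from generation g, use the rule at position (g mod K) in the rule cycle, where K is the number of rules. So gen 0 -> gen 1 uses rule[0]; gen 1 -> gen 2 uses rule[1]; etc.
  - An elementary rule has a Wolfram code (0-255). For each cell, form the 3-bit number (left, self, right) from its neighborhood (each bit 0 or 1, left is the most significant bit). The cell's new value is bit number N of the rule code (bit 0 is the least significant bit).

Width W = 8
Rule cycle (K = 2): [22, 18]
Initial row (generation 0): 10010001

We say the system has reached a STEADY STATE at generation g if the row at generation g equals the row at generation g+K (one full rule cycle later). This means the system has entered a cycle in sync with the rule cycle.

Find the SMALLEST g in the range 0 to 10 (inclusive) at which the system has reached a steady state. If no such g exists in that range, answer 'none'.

Gen 0: 10010001
Gen 1 (rule 22): 11111011
Gen 2 (rule 18): 00000000
Gen 3 (rule 22): 00000000
Gen 4 (rule 18): 00000000
Gen 5 (rule 22): 00000000
Gen 6 (rule 18): 00000000
Gen 7 (rule 22): 00000000
Gen 8 (rule 18): 00000000
Gen 9 (rule 22): 00000000
Gen 10 (rule 18): 00000000
Gen 11 (rule 22): 00000000
Gen 12 (rule 18): 00000000

Answer: 2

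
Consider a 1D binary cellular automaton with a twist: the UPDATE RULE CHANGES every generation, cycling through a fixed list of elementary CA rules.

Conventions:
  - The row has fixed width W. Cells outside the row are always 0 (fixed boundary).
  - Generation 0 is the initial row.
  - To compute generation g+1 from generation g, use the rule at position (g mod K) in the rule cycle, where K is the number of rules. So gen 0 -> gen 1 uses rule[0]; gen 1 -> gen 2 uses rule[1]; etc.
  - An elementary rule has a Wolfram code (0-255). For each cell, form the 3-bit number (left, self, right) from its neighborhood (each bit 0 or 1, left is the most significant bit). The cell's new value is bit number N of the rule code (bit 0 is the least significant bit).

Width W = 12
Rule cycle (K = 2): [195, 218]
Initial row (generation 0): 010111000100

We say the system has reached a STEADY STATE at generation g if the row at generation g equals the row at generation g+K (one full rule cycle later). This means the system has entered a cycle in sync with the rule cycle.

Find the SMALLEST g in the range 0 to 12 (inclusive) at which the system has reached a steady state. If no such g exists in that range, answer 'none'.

Gen 0: 010111000100
Gen 1 (rule 195): 100011011001
Gen 2 (rule 218): 010111011110
Gen 3 (rule 195): 100011001110
Gen 4 (rule 218): 010111111111
Gen 5 (rule 195): 100011111111
Gen 6 (rule 218): 010111111111
Gen 7 (rule 195): 100011111111
Gen 8 (rule 218): 010111111111
Gen 9 (rule 195): 100011111111
Gen 10 (rule 218): 010111111111
Gen 11 (rule 195): 100011111111
Gen 12 (rule 218): 010111111111
Gen 13 (rule 195): 100011111111
Gen 14 (rule 218): 010111111111

Answer: 4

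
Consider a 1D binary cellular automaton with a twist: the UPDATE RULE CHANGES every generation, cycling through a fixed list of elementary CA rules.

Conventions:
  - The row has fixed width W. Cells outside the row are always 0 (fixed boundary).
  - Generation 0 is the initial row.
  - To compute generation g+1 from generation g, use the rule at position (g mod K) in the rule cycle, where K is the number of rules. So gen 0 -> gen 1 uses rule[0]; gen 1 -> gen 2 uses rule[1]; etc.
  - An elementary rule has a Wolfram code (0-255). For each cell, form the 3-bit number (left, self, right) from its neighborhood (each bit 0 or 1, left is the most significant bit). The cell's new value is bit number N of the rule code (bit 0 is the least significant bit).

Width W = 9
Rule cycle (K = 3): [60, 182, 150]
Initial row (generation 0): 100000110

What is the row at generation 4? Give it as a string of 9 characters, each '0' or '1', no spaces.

Gen 0: 100000110
Gen 1 (rule 60): 110000101
Gen 2 (rule 182): 001001111
Gen 3 (rule 150): 011110110
Gen 4 (rule 60): 010001101

Answer: 010001101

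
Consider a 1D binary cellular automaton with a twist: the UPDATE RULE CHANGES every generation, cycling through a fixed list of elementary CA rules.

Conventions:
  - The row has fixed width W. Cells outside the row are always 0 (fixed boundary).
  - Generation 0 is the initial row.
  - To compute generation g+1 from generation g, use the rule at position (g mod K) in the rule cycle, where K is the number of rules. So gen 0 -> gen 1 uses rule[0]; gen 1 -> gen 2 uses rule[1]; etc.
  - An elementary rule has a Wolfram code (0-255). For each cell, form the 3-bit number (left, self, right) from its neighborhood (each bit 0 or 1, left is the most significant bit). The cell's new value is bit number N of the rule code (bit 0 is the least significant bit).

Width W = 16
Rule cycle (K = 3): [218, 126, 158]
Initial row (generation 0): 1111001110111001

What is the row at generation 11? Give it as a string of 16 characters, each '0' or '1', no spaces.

Answer: 1000001101100001

Derivation:
Gen 0: 1111001110111001
Gen 1 (rule 218): 1111111110111110
Gen 2 (rule 126): 1000000011100011
Gen 3 (rule 158): 1100000111010110
Gen 4 (rule 218): 1110001111000111
Gen 5 (rule 126): 1011011001101101
Gen 6 (rule 158): 1010010111001001
Gen 7 (rule 218): 0001100111110110
Gen 8 (rule 126): 0011111100011111
Gen 9 (rule 158): 0111111010111110
Gen 10 (rule 218): 1111111000111111
Gen 11 (rule 126): 1000001101100001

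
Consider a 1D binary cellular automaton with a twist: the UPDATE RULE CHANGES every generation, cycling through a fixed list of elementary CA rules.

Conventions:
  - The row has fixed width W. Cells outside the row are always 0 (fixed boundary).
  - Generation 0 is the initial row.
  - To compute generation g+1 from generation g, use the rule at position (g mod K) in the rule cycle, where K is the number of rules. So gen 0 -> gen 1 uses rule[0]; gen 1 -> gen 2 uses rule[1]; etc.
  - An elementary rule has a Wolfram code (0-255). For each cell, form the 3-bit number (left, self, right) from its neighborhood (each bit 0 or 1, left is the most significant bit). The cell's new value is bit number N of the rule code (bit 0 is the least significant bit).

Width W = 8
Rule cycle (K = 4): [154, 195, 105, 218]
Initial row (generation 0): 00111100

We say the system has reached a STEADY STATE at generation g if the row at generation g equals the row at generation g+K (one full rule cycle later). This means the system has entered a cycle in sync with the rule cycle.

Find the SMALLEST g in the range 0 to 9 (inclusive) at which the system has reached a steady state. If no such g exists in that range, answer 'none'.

Answer: none

Derivation:
Gen 0: 00111100
Gen 1 (rule 154): 01111010
Gen 2 (rule 195): 10111000
Gen 3 (rule 105): 01101011
Gen 4 (rule 218): 11100011
Gen 5 (rule 154): 11010110
Gen 6 (rule 195): 01000010
Gen 7 (rule 105): 00011000
Gen 8 (rule 218): 00111100
Gen 9 (rule 154): 01111010
Gen 10 (rule 195): 10111000
Gen 11 (rule 105): 01101011
Gen 12 (rule 218): 11100011
Gen 13 (rule 154): 11010110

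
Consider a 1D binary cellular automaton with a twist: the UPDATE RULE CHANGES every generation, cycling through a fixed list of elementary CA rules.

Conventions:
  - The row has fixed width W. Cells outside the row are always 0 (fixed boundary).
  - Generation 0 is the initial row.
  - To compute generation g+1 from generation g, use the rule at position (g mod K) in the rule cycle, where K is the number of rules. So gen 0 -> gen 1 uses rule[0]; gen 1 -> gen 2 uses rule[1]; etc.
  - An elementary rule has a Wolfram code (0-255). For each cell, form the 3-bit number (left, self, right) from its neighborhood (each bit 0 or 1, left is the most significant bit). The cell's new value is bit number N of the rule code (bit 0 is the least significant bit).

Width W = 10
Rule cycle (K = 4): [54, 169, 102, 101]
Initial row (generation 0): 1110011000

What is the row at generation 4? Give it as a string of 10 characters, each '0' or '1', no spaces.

Answer: 0001011001

Derivation:
Gen 0: 1110011000
Gen 1 (rule 54): 0001100100
Gen 2 (rule 169): 1101000001
Gen 3 (rule 102): 0111000011
Gen 4 (rule 101): 0001011001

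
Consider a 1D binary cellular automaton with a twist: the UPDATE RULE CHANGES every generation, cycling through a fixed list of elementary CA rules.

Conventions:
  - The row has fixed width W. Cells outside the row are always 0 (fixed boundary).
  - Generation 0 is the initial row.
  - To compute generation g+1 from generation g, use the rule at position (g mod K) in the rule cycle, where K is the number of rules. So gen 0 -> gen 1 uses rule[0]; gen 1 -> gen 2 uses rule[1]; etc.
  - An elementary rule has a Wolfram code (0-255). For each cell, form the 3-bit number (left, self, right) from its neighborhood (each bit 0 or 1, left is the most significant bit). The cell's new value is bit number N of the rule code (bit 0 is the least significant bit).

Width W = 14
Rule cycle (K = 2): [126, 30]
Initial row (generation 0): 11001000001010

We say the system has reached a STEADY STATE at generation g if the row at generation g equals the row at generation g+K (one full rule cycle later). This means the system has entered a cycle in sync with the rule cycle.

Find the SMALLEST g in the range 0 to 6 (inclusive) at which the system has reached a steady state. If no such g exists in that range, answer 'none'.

Answer: none

Derivation:
Gen 0: 11001000001010
Gen 1 (rule 126): 11111100011111
Gen 2 (rule 30): 10000010110000
Gen 3 (rule 126): 11000111111000
Gen 4 (rule 30): 10101100000100
Gen 5 (rule 126): 11111110001110
Gen 6 (rule 30): 10000001011001
Gen 7 (rule 126): 11000011111111
Gen 8 (rule 30): 10100110000000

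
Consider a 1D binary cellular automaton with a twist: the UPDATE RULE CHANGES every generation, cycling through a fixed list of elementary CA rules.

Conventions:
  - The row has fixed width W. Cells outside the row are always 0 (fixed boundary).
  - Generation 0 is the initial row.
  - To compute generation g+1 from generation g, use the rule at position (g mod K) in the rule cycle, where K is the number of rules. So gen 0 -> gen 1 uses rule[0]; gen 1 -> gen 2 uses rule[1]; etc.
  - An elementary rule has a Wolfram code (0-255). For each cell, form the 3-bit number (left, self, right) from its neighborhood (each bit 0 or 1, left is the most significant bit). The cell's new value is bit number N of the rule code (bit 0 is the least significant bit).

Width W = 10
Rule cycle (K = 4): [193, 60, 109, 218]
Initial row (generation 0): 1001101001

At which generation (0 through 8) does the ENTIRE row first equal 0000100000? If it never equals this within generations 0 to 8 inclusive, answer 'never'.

Gen 0: 1001101001
Gen 1 (rule 193): 0000100000
Gen 2 (rule 60): 0000110000
Gen 3 (rule 109): 1110110111
Gen 4 (rule 218): 1110110111
Gen 5 (rule 193): 0110010011
Gen 6 (rule 60): 0101011010
Gen 7 (rule 109): 0111111110
Gen 8 (rule 218): 1111111111

Answer: 1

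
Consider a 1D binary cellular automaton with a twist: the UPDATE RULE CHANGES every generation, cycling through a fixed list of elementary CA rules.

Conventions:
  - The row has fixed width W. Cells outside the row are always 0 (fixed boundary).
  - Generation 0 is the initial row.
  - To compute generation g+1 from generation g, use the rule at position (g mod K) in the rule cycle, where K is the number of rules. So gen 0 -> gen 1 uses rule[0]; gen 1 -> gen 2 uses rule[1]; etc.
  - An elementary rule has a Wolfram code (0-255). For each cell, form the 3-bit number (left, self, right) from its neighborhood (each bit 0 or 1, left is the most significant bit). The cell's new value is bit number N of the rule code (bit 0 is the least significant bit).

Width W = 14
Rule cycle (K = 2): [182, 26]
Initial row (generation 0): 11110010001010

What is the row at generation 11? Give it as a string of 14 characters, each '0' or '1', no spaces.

Answer: 10101010011110

Derivation:
Gen 0: 11110010001010
Gen 1 (rule 182): 01101111011111
Gen 2 (rule 26): 11001000010000
Gen 3 (rule 182): 00111100111000
Gen 4 (rule 26): 01100011100100
Gen 5 (rule 182): 10010101011110
Gen 6 (rule 26): 01100000010001
Gen 7 (rule 182): 10010000111011
Gen 8 (rule 26): 01101001100010
Gen 9 (rule 182): 10011110010111
Gen 10 (rule 26): 01110001100100
Gen 11 (rule 182): 10101010011110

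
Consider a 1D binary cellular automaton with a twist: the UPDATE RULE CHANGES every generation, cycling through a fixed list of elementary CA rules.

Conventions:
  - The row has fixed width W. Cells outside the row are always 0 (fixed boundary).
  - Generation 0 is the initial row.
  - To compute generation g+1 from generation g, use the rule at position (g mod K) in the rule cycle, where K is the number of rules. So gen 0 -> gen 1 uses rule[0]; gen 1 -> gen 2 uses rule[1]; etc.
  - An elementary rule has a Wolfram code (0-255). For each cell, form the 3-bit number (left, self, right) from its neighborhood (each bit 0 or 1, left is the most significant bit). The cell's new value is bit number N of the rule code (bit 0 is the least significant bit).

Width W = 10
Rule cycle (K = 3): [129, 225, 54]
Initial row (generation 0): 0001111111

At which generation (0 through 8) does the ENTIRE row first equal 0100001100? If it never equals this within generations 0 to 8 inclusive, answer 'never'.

Answer: 4

Derivation:
Gen 0: 0001111111
Gen 1 (rule 129): 1100111110
Gen 2 (rule 225): 0100011110
Gen 3 (rule 54): 1110100001
Gen 4 (rule 129): 0100001100
Gen 5 (rule 225): 0001100101
Gen 6 (rule 54): 0010011111
Gen 7 (rule 129): 1000001110
Gen 8 (rule 225): 0011100110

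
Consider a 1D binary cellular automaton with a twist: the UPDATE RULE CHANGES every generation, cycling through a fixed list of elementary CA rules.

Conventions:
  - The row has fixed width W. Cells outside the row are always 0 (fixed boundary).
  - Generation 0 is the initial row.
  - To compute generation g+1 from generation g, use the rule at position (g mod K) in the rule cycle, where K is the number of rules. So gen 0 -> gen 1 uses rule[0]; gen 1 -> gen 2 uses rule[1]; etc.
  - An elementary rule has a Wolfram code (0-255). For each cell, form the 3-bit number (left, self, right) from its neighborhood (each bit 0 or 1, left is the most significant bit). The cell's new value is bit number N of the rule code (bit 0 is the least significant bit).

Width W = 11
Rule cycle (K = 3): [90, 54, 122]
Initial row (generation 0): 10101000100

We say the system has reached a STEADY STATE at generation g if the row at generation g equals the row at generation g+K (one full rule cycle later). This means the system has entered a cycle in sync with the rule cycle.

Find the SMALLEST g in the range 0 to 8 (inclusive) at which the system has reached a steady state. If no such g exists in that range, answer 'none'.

Answer: none

Derivation:
Gen 0: 10101000100
Gen 1 (rule 90): 00000101010
Gen 2 (rule 54): 00001111111
Gen 3 (rule 122): 00011000001
Gen 4 (rule 90): 00111100010
Gen 5 (rule 54): 01000010111
Gen 6 (rule 122): 10100101101
Gen 7 (rule 90): 00011001100
Gen 8 (rule 54): 00100110010
Gen 9 (rule 122): 01011111101
Gen 10 (rule 90): 10010000100
Gen 11 (rule 54): 11111001110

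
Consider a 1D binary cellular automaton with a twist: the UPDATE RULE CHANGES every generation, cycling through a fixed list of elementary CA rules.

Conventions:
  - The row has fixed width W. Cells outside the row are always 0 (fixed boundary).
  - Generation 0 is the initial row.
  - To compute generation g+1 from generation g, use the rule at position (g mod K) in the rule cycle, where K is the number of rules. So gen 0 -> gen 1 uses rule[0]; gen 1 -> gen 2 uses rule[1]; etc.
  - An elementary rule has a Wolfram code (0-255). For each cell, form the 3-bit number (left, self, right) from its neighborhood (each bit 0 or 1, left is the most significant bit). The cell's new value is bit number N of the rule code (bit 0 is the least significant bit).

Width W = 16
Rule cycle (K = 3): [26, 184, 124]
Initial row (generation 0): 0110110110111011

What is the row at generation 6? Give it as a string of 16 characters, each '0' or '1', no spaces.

Gen 0: 0110110110111011
Gen 1 (rule 26): 1100100100100010
Gen 2 (rule 184): 1010010010010001
Gen 3 (rule 124): 1111011011011001
Gen 4 (rule 26): 1000010010010110
Gen 5 (rule 184): 0100001001001101
Gen 6 (rule 124): 0110001101101111

Answer: 0110001101101111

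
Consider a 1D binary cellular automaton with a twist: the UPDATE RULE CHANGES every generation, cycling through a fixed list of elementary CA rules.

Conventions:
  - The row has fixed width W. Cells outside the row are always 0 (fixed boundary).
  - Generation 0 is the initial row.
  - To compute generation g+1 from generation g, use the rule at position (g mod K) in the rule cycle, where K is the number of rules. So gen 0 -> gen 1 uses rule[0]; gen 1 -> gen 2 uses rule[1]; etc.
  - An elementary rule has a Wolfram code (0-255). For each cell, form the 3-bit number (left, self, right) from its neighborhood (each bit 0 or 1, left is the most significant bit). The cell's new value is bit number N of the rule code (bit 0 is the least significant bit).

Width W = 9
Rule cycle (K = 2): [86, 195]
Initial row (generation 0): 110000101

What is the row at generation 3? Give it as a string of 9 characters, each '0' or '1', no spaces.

Answer: 101010110

Derivation:
Gen 0: 110000101
Gen 1 (rule 86): 011001101
Gen 2 (rule 195): 101010100
Gen 3 (rule 86): 101010110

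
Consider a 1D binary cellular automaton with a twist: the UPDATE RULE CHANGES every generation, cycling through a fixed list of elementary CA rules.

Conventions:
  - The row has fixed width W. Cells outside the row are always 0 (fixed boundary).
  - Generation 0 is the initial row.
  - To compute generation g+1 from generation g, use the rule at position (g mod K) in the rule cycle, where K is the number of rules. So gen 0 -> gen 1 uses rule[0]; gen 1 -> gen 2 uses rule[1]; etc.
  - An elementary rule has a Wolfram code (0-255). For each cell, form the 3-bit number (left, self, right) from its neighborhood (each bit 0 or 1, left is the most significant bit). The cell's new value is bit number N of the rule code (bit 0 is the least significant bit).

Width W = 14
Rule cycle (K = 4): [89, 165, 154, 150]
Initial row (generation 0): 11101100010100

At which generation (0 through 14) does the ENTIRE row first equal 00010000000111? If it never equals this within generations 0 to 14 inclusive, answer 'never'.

Answer: never

Derivation:
Gen 0: 11101100010100
Gen 1 (rule 89): 10101111000011
Gen 2 (rule 165): 11110110011000
Gen 3 (rule 154): 11100101110100
Gen 4 (rule 150): 01011100100110
Gen 5 (rule 89): 00010110010111
Gen 6 (rule 165): 11011000011010
Gen 7 (rule 154): 10010100110001
Gen 8 (rule 150): 11110111001011
Gen 9 (rule 89): 10010101100011
Gen 10 (rule 165): 10011110001000
Gen 11 (rule 154): 01111101010100
Gen 12 (rule 150): 10111001010110
Gen 13 (rule 89): 00101100000111
Gen 14 (rule 165): 10110001110010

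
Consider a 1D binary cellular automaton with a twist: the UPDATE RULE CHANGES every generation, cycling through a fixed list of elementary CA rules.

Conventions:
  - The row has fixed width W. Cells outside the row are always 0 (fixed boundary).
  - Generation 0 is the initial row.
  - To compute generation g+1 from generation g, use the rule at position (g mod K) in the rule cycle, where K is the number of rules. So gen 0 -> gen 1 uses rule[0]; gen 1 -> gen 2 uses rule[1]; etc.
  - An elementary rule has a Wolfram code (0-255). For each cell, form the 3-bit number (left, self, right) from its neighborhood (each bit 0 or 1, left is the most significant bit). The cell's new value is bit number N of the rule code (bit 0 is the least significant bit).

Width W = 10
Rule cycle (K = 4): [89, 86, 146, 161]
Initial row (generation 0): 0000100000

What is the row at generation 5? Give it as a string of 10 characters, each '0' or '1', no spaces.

Gen 0: 0000100000
Gen 1 (rule 89): 1110011111
Gen 2 (rule 86): 0011100001
Gen 3 (rule 146): 0101010010
Gen 4 (rule 161): 0010100000
Gen 5 (rule 89): 1000011111

Answer: 1000011111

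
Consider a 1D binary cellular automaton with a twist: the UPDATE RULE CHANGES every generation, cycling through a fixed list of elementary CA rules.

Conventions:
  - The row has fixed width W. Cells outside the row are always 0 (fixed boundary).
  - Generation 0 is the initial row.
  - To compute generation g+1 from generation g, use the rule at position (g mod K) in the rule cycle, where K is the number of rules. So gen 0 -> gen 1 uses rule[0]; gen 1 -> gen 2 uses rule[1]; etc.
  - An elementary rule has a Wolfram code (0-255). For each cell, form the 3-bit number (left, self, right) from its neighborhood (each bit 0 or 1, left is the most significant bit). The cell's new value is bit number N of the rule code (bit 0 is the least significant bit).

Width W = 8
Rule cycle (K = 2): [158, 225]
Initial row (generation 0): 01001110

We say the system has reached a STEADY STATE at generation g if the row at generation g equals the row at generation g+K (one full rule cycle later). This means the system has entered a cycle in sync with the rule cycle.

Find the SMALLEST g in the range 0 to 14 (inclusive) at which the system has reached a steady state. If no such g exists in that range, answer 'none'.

Answer: 1

Derivation:
Gen 0: 01001110
Gen 1 (rule 158): 11111101
Gen 2 (rule 225): 01111110
Gen 3 (rule 158): 11111101
Gen 4 (rule 225): 01111110
Gen 5 (rule 158): 11111101
Gen 6 (rule 225): 01111110
Gen 7 (rule 158): 11111101
Gen 8 (rule 225): 01111110
Gen 9 (rule 158): 11111101
Gen 10 (rule 225): 01111110
Gen 11 (rule 158): 11111101
Gen 12 (rule 225): 01111110
Gen 13 (rule 158): 11111101
Gen 14 (rule 225): 01111110
Gen 15 (rule 158): 11111101
Gen 16 (rule 225): 01111110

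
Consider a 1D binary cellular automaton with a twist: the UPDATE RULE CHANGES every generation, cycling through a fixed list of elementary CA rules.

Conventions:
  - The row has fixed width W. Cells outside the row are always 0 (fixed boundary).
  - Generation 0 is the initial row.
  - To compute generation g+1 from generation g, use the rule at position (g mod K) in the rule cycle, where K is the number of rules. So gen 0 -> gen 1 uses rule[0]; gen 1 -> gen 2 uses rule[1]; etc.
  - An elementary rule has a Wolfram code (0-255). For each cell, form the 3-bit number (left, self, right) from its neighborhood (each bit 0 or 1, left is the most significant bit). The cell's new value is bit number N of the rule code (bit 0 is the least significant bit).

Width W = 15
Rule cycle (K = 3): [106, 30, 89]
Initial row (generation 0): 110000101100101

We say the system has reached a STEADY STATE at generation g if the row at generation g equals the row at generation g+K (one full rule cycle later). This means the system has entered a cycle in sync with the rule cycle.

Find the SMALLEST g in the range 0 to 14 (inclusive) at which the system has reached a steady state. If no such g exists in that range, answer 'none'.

Gen 0: 110000101100101
Gen 1 (rule 106): 110001011101010
Gen 2 (rule 30): 101011010001011
Gen 3 (rule 89): 000011001100011
Gen 4 (rule 106): 000111011100111
Gen 5 (rule 30): 001100010011100
Gen 6 (rule 89): 101111001010111
Gen 7 (rule 106): 011001010101101
Gen 8 (rule 30): 110111010101001
Gen 9 (rule 89): 110101000000100
Gen 10 (rule 106): 111010000001000
Gen 11 (rule 30): 100011000011100
Gen 12 (rule 89): 011011111010111
Gen 13 (rule 106): 111110001101101
Gen 14 (rule 30): 100001011001001
Gen 15 (rule 89): 011100011100100
Gen 16 (rule 106): 110100110101000
Gen 17 (rule 30): 100111100101100

Answer: none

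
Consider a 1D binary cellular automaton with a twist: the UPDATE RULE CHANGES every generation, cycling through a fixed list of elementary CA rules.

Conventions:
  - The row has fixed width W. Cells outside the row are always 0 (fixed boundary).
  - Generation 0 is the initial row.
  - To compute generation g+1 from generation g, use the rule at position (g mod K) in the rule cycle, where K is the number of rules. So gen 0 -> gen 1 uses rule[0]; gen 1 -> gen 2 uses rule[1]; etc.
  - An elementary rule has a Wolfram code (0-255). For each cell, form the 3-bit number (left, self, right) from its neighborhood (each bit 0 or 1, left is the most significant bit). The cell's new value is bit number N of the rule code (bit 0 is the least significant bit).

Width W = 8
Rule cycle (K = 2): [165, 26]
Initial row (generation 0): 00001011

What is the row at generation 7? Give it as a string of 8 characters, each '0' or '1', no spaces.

Gen 0: 00001011
Gen 1 (rule 165): 11101100
Gen 2 (rule 26): 10001010
Gen 3 (rule 165): 10101110
Gen 4 (rule 26): 00001001
Gen 5 (rule 165): 11101001
Gen 6 (rule 26): 10000110
Gen 7 (rule 165): 10110000

Answer: 10110000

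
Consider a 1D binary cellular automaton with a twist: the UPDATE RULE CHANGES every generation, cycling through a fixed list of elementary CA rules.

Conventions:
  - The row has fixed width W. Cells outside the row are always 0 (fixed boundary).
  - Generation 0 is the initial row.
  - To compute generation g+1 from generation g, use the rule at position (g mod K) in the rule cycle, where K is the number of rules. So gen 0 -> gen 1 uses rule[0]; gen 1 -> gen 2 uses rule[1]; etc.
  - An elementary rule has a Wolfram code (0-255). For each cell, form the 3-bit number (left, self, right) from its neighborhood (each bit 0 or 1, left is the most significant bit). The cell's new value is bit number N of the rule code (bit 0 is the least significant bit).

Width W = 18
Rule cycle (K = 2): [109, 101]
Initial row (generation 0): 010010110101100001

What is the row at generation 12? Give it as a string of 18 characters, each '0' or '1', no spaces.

Answer: 000001110010001001

Derivation:
Gen 0: 010010110101100001
Gen 1 (rule 109): 010011111111101101
Gen 2 (rule 101): 010000000000110111
Gen 3 (rule 109): 010111111110111101
Gen 4 (rule 101): 011000000011000111
Gen 5 (rule 109): 011011111011010101
Gen 6 (rule 101): 001100001101111111
Gen 7 (rule 109): 101101101111000001
Gen 8 (rule 101): 110110110001011101
Gen 9 (rule 109): 111111110101110111
Gen 10 (rule 101): 000000011110011001
Gen 11 (rule 109): 111111010010011001
Gen 12 (rule 101): 000001110010001001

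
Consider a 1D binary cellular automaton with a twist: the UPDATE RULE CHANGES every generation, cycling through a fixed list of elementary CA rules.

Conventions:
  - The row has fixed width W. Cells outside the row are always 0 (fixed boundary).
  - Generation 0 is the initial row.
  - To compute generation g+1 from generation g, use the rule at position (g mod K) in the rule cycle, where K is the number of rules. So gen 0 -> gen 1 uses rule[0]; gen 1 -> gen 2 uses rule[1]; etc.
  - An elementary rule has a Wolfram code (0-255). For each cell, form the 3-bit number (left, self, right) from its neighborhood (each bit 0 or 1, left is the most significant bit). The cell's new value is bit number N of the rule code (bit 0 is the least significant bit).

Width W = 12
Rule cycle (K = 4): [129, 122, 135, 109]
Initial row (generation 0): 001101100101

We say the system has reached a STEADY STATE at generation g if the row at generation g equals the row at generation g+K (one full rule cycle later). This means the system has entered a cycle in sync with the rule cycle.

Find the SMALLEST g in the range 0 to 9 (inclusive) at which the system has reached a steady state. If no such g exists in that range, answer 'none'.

Answer: none

Derivation:
Gen 0: 001101100101
Gen 1 (rule 129): 100000000000
Gen 2 (rule 122): 010000000000
Gen 3 (rule 135): 110111111111
Gen 4 (rule 109): 111100000001
Gen 5 (rule 129): 011001111100
Gen 6 (rule 122): 111111000110
Gen 7 (rule 135): 011110011000
Gen 8 (rule 109): 010010011011
Gen 9 (rule 129): 000000000000
Gen 10 (rule 122): 000000000000
Gen 11 (rule 135): 111111111111
Gen 12 (rule 109): 100000000001
Gen 13 (rule 129): 001111111100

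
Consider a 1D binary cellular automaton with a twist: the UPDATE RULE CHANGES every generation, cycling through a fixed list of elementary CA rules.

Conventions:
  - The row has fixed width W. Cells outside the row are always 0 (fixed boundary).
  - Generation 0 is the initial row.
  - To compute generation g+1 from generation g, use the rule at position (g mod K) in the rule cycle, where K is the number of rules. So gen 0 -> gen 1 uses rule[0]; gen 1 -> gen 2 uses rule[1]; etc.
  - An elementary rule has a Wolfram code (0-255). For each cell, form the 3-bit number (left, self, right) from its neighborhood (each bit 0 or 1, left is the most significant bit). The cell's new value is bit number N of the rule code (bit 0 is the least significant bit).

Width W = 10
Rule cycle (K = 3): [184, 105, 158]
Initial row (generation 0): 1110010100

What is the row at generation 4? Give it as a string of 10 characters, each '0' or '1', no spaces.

Gen 0: 1110010100
Gen 1 (rule 184): 1101001010
Gen 2 (rule 105): 1110000100
Gen 3 (rule 158): 1101001110
Gen 4 (rule 184): 1010101101

Answer: 1010101101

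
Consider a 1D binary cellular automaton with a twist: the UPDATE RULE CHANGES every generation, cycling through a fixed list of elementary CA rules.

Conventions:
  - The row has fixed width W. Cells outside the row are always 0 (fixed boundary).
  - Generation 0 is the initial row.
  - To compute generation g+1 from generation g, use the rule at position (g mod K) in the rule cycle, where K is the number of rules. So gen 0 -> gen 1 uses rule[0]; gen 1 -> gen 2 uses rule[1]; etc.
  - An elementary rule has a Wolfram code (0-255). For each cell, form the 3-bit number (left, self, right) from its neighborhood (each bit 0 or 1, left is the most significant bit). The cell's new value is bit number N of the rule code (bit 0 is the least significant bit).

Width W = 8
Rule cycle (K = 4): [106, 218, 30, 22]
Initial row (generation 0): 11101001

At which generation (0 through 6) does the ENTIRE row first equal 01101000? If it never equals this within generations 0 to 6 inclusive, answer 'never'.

Answer: never

Derivation:
Gen 0: 11101001
Gen 1 (rule 106): 10110010
Gen 2 (rule 218): 00111101
Gen 3 (rule 30): 01100001
Gen 4 (rule 22): 10010011
Gen 5 (rule 106): 00100111
Gen 6 (rule 218): 01011111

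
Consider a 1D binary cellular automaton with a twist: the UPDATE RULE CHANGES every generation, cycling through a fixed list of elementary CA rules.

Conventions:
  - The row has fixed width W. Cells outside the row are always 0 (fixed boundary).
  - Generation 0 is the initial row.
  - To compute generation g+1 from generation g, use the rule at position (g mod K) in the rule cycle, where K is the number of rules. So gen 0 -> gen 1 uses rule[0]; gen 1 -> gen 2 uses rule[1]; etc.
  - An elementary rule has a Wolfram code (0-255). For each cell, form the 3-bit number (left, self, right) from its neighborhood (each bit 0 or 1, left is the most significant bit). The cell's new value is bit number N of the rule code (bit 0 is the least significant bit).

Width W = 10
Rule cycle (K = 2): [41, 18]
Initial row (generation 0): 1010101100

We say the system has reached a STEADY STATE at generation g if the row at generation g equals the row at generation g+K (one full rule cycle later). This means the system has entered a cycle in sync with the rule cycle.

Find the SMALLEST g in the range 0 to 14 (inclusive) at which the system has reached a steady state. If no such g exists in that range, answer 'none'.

Answer: 8

Derivation:
Gen 0: 1010101100
Gen 1 (rule 41): 0101011001
Gen 2 (rule 18): 1000000110
Gen 3 (rule 41): 0011110100
Gen 4 (rule 18): 0100000010
Gen 5 (rule 41): 0001111000
Gen 6 (rule 18): 0010000100
Gen 7 (rule 41): 1000110001
Gen 8 (rule 18): 0101001010
Gen 9 (rule 41): 0010000100
Gen 10 (rule 18): 0101001010
Gen 11 (rule 41): 0010000100
Gen 12 (rule 18): 0101001010
Gen 13 (rule 41): 0010000100
Gen 14 (rule 18): 0101001010
Gen 15 (rule 41): 0010000100
Gen 16 (rule 18): 0101001010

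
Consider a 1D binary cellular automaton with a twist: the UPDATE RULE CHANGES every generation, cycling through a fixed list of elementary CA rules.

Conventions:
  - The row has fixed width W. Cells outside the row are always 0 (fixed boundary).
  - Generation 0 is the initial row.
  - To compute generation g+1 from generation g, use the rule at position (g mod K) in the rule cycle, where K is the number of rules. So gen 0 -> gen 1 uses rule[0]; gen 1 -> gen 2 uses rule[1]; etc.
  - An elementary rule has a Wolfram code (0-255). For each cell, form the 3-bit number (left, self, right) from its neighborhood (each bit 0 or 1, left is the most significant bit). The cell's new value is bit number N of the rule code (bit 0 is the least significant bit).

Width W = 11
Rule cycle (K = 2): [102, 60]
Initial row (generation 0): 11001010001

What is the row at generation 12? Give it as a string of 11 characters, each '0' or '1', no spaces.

Gen 0: 11001010001
Gen 1 (rule 102): 01011110011
Gen 2 (rule 60): 01110001010
Gen 3 (rule 102): 10010011110
Gen 4 (rule 60): 11011010001
Gen 5 (rule 102): 01101110011
Gen 6 (rule 60): 01011001010
Gen 7 (rule 102): 11101011110
Gen 8 (rule 60): 10011110001
Gen 9 (rule 102): 10100010011
Gen 10 (rule 60): 11110011010
Gen 11 (rule 102): 00010101110
Gen 12 (rule 60): 00011111001

Answer: 00011111001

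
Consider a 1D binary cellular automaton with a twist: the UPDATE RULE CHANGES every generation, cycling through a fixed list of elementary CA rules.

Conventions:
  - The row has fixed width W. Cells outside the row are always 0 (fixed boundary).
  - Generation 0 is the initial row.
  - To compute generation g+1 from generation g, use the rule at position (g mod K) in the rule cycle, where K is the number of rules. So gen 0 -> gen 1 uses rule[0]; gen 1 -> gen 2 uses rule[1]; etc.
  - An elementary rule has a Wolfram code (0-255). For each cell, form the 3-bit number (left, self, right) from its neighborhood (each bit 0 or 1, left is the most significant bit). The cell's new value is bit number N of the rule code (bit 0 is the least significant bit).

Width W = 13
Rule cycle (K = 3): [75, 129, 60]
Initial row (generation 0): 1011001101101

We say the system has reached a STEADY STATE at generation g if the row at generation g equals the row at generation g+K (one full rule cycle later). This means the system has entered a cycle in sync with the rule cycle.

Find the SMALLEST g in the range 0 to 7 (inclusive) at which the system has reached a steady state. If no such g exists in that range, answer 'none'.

Answer: none

Derivation:
Gen 0: 1011001101101
Gen 1 (rule 75): 0011011101100
Gen 2 (rule 129): 1000001000001
Gen 3 (rule 60): 1100001100001
Gen 4 (rule 75): 1101111101110
Gen 5 (rule 129): 0000111000100
Gen 6 (rule 60): 0000100100110
Gen 7 (rule 75): 1111001001110
Gen 8 (rule 129): 0110000000100
Gen 9 (rule 60): 0101000000110
Gen 10 (rule 75): 1000011111110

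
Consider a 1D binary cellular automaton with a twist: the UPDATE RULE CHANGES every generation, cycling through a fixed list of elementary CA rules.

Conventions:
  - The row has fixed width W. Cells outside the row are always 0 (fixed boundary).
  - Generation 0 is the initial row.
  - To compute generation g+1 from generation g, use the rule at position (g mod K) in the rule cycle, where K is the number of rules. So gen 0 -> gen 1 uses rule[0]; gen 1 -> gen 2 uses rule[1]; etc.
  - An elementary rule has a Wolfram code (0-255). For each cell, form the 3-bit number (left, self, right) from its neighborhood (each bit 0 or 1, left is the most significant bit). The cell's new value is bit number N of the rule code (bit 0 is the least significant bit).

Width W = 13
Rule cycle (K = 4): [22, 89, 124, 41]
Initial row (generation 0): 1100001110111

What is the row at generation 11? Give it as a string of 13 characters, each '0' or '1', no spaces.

Answer: 0011011011111

Derivation:
Gen 0: 1100001110111
Gen 1 (rule 22): 0010010000000
Gen 2 (rule 89): 1001001111111
Gen 3 (rule 124): 1101101000001
Gen 4 (rule 41): 1011010011100
Gen 5 (rule 22): 1000011100010
Gen 6 (rule 89): 0111010111001
Gen 7 (rule 124): 0101111101101
Gen 8 (rule 41): 0011000011010
Gen 9 (rule 22): 0100100100011
Gen 10 (rule 89): 0010010011011
Gen 11 (rule 124): 0011011011111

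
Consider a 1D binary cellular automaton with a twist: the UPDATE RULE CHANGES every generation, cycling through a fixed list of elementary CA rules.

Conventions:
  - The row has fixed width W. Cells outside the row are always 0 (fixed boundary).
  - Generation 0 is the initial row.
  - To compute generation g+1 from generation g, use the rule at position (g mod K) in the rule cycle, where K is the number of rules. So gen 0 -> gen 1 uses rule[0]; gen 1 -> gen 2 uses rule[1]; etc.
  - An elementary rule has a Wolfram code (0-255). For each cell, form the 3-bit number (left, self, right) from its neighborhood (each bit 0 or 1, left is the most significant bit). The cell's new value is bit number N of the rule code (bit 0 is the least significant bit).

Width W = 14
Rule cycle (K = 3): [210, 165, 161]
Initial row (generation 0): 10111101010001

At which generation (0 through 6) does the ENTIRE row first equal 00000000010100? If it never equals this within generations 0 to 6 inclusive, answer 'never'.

Gen 0: 10111101010001
Gen 1 (rule 210): 00011100001010
Gen 2 (rule 165): 11001001101110
Gen 3 (rule 161): 00000000010100
Gen 4 (rule 210): 00000000100010
Gen 5 (rule 165): 11111110101010
Gen 6 (rule 161): 01111101010100

Answer: 3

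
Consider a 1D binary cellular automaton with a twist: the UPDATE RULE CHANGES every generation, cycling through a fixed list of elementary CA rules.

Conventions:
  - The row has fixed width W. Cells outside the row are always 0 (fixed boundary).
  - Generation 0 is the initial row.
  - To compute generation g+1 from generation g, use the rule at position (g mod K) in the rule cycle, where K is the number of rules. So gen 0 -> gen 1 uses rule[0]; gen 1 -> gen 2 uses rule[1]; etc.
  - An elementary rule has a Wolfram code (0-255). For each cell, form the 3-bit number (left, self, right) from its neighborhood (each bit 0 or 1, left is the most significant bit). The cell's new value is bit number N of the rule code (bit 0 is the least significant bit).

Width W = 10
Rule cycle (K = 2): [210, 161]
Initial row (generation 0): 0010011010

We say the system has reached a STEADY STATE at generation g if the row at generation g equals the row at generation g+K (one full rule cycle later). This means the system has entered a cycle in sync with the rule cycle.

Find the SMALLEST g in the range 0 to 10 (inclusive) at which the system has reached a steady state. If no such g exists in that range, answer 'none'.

Gen 0: 0010011010
Gen 1 (rule 210): 0101101001
Gen 2 (rule 161): 0010010000
Gen 3 (rule 210): 0101101000
Gen 4 (rule 161): 0010010011
Gen 5 (rule 210): 0101101101
Gen 6 (rule 161): 0010010010
Gen 7 (rule 210): 0101101101
Gen 8 (rule 161): 0010010010
Gen 9 (rule 210): 0101101101
Gen 10 (rule 161): 0010010010
Gen 11 (rule 210): 0101101101
Gen 12 (rule 161): 0010010010

Answer: 5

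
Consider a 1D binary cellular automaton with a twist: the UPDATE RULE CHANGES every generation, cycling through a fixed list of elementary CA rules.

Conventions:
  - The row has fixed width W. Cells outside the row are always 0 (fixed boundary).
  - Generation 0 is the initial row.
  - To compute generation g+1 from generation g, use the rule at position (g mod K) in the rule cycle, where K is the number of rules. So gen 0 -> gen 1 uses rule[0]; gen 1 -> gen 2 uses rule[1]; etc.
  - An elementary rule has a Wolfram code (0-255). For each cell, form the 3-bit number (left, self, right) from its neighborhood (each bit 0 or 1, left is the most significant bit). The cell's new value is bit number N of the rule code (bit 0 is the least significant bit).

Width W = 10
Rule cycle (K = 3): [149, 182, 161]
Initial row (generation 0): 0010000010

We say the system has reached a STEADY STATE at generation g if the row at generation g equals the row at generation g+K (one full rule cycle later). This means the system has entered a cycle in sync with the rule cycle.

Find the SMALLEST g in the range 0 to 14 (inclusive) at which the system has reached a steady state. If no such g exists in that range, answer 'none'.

Answer: 14

Derivation:
Gen 0: 0010000010
Gen 1 (rule 149): 1011111011
Gen 2 (rule 182): 1101110100
Gen 3 (rule 161): 0010101001
Gen 4 (rule 149): 1010101101
Gen 5 (rule 182): 1111110011
Gen 6 (rule 161): 0111100000
Gen 7 (rule 149): 0011011111
Gen 8 (rule 182): 0100101110
Gen 9 (rule 161): 0000010100
Gen 10 (rule 149): 1111010111
Gen 11 (rule 182): 0110111010
Gen 12 (rule 161): 0001010100
Gen 13 (rule 149): 1101010111
Gen 14 (rule 182): 0011111010
Gen 15 (rule 161): 1001110100
Gen 16 (rule 149): 1100100111
Gen 17 (rule 182): 0011111010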